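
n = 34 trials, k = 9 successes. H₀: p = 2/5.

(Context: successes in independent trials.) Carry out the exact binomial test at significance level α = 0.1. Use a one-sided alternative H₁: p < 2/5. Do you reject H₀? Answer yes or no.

reject H₀: yes

Exact binomial: n=34, k=9, p₀=2/5=0.4000
P(X≤9) from Σ C(n,i)·p₀^i·(1−p₀)^(n−i)
p-value (one-sided, H₁ less) = 0.07316
At α=0.1: p < α → reject H₀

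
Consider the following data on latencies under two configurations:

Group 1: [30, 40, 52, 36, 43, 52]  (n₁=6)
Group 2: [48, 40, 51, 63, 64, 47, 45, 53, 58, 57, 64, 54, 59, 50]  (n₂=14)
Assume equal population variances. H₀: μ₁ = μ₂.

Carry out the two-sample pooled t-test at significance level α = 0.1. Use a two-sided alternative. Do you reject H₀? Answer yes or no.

x̄₁=42.167, s₁=8.773, n₁=6
x̄₂=53.786, s₂=7.434, n₂=14
s_p² = [5·8.773² + 13·7.434²]/18 = 61.2884
SE = √(s_p²·(1/6+1/14)) = 3.8200
t = (42.167−53.786)/3.8200 = -3.0416
df = 18
p-value (two-sided) = 0.00702
At α=0.1: p < α → reject H₀

reject H₀: yes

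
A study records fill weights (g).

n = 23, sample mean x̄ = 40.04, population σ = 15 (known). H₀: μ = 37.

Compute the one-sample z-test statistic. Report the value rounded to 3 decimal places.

test statistic = 0.972

SE = σ/√n = 15/√23 = 3.1277
z = (x̄−μ₀)/SE = (40.04−37)/3.1277 = 0.9720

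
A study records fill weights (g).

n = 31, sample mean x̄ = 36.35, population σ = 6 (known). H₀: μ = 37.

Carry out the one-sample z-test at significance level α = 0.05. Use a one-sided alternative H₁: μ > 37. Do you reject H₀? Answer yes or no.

reject H₀: no

SE = σ/√n = 6/√31 = 1.0776
z = (x̄−μ₀)/SE = (36.35−37)/1.0776 = -0.6032
p-value (one-sided, H₁ greater) = 0.72680
At α=0.05: p ≥ α → fail to reject H₀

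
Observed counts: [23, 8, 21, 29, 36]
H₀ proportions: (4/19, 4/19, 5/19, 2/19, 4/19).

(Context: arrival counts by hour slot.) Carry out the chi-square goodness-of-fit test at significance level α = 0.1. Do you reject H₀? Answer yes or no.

n = 117; E_i = n·p_i = [24.63, 24.63, 30.79, 12.32, 24.63]
χ² = (23−24.63)²/24.63 + (8−24.63)²/24.63 + (21−30.79)²/30.79 + (29−12.32)²/12.32 + (36−24.63)²/24.63 = 42.2996
df = 4
p-value (upper-tail) = 0.00000
At α=0.1: p < α → reject H₀

reject H₀: yes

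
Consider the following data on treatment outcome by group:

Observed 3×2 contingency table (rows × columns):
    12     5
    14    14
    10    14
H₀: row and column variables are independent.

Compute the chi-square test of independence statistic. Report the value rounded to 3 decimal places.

test statistic = 3.425

Row totals [17, 28, 24], col totals [36, 33], n=69
χ² = (12−8.87)²/8.87 + (5−8.13)²/8.13 + (14−14.61)²/14.61 + (14−13.39)²/13.39 + (10−12.52)²/12.52 + (14−11.48)²/11.48 = 3.4251
df = 2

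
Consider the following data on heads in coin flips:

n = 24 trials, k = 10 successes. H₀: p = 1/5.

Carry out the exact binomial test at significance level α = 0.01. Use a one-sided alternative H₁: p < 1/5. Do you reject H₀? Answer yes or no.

reject H₀: no

Exact binomial: n=24, k=10, p₀=1/5=0.2000
P(X≤10) from Σ C(n,i)·p₀^i·(1−p₀)^(n−i)
p-value (one-sided, H₁ less) = 0.99621
At α=0.01: p ≥ α → fail to reject H₀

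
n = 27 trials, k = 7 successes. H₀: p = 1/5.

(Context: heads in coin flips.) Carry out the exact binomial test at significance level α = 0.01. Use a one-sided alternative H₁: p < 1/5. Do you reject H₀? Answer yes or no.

reject H₀: no

Exact binomial: n=27, k=7, p₀=1/5=0.2000
P(X≤7) from Σ C(n,i)·p₀^i·(1−p₀)^(n−i)
p-value (one-sided, H₁ less) = 0.84444
At α=0.01: p ≥ α → fail to reject H₀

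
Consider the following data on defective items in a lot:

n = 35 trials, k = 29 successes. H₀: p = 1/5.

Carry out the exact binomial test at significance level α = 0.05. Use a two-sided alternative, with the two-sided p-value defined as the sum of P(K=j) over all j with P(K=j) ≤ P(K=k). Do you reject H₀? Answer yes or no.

Exact binomial: n=35, k=29, p₀=1/5=0.2000
P(X=j) = C(n,j)·p₀^j·(1−p₀)^(n−j); p = Σ P(X=j) over j with P(X=j) ≤ P(X=29)
p-value (two-sided) = 0.00000
At α=0.05: p < α → reject H₀

reject H₀: yes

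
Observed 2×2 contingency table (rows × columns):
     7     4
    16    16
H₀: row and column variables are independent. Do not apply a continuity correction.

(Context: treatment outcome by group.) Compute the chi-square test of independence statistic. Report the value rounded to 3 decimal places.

Row totals [11, 32], col totals [23, 20], n=43
χ² = (7−5.88)²/5.88 + (4−5.12)²/5.12 + (16−17.12)²/17.12 + (16−14.88)²/14.88 = 0.6119
df = 1

test statistic = 0.612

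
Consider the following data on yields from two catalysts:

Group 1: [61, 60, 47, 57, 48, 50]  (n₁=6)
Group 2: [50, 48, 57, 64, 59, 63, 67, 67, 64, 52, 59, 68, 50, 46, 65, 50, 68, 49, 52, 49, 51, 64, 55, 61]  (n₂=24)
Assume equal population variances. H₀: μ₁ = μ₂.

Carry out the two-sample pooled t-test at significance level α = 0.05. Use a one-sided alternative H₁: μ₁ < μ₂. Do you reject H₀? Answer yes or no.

reject H₀: no

x̄₁=53.833, s₁=6.242, n₁=6
x̄₂=57.417, s₂=7.448, n₂=24
s_p² = [5·6.242² + 23·7.448²]/28 = 52.5238
SE = √(s_p²·(1/6+1/24)) = 3.3079
t = (53.833−57.417)/3.3079 = -1.0833
df = 28
p-value (one-sided, H₁ less) = 0.14397
At α=0.05: p ≥ α → fail to reject H₀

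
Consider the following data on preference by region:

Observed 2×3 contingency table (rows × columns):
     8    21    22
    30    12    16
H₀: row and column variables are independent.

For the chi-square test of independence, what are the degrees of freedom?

df = (r−1)(c−1) = (2−1)·(3−1) = 2

degrees of freedom = 2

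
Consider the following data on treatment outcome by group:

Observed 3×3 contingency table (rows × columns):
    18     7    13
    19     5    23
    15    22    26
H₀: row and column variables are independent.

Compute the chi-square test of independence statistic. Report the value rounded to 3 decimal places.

Row totals [38, 47, 63], col totals [52, 34, 62], n=148
χ² = (18−13.35)²/13.35 + (7−8.73)²/8.73 + (13−15.92)²/15.92 + (19−16.51)²/16.51 + (5−10.80)²/10.80 + (23−19.69)²/19.69 + (15−22.14)²/22.14 + (22−14.47)²/14.47 + (26−26.39)²/26.39 = 12.7607
df = 4

test statistic = 12.761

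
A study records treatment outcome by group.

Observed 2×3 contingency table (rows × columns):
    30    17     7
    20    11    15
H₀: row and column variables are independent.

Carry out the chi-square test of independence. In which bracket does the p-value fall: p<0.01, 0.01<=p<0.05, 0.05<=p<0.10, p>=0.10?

Row totals [54, 46], col totals [50, 28, 22], n=100
χ² = (30−27.00)²/27.00 + (17−15.12)²/15.12 + (7−11.88)²/11.88 + (20−23.00)²/23.00 + (11−12.88)²/12.88 + (15−10.12)²/10.12 = 5.5906
df = 2
p-value (upper-tail) = 0.06110
→ bracket: 0.05<=p<0.10

p-value bracket: 0.05<=p<0.10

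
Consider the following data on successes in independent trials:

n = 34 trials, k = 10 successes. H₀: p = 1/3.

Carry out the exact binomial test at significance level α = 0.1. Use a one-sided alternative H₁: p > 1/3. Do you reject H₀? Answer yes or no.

Exact binomial: n=34, k=10, p₀=1/3=0.3333
P(X≥10) from Σ C(n,i)·p₀^i·(1−p₀)^(n−i)
p-value (one-sided, H₁ greater) = 0.74359
At α=0.1: p ≥ α → fail to reject H₀

reject H₀: no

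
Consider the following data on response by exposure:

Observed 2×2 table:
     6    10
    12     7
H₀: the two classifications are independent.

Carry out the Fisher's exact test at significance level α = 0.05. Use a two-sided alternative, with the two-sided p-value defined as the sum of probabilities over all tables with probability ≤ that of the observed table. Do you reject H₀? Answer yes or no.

reject H₀: no

Margins: r₁=16, r₂=19, c₁=18, c₂=17, n=35
p_obs = C(16,6)·C(19,12)/C(35,18); sum pmf over tables with pmf ≤ p_obs
p-value (two-sided) = 0.18114
At α=0.05: p ≥ α → fail to reject H₀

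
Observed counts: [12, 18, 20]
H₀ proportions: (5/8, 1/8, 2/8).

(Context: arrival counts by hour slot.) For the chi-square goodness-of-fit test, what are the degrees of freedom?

df = k − 1 = 3 − 1 = 2

degrees of freedom = 2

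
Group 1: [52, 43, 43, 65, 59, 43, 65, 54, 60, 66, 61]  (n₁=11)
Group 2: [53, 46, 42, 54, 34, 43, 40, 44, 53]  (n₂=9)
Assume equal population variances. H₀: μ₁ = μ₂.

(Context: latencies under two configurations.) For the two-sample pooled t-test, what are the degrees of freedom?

degrees of freedom = 18

df = n₁ + n₂ − 2 = 11 + 9 − 2 = 18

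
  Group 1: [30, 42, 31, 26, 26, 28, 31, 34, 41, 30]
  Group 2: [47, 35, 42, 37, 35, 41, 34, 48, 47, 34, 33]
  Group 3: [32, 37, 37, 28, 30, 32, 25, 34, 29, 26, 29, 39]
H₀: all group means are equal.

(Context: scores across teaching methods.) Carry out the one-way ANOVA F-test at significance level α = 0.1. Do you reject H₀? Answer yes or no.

reject H₀: yes

Group means [31.90, 39.36, 31.50], grand mean 34.242
SSB = Σnᵢ(x̄ᵢ−x̄)² = 433.615; SSW = ΣΣ(x−x̄ᵢ)² = 848.445
MSB = 433.615/2 = 216.8076; MSW = 848.445/30 = 28.2815
F = MSB/MSW = 7.6661
df = (2, 30)
p-value (upper-tail) = 0.00205
At α=0.1: p < α → reject H₀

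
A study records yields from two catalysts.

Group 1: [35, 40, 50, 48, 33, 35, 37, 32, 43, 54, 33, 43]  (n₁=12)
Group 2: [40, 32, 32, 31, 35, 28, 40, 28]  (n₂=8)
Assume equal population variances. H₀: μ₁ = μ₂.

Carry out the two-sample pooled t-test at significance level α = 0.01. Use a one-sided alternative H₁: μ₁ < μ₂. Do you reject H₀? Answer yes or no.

x̄₁=40.250, s₁=7.375, n₁=12
x̄₂=33.250, s₂=4.743, n₂=8
s_p² = [11·7.375² + 7·4.743²]/18 = 41.9861
SE = √(s_p²·(1/12+1/8)) = 2.9576
t = (40.250−33.250)/2.9576 = 2.3668
df = 18
p-value (one-sided, H₁ less) = 0.98532
At α=0.01: p ≥ α → fail to reject H₀

reject H₀: no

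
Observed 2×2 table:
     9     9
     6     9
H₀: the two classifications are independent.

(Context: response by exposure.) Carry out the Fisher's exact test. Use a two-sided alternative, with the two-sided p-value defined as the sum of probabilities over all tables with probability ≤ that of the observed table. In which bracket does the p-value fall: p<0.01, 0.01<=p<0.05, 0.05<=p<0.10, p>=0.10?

Margins: r₁=18, r₂=15, c₁=15, c₂=18, n=33
p_obs = C(18,9)·C(15,6)/C(33,15); sum pmf over tables with pmf ≤ p_obs
p-value (two-sided) = 0.72851
→ bracket: p>=0.10

p-value bracket: p>=0.10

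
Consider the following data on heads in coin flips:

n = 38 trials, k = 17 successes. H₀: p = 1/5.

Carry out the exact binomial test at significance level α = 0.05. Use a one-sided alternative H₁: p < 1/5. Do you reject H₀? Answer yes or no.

reject H₀: no

Exact binomial: n=38, k=17, p₀=1/5=0.2000
P(X≤17) from Σ C(n,i)·p₀^i·(1−p₀)^(n−i)
p-value (one-sided, H₁ less) = 0.99986
At α=0.05: p ≥ α → fail to reject H₀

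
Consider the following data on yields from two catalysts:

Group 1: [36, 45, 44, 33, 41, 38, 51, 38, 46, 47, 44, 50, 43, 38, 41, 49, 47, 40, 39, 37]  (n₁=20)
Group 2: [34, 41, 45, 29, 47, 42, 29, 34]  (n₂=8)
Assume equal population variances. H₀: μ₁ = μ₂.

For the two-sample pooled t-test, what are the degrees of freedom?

degrees of freedom = 26

df = n₁ + n₂ − 2 = 20 + 8 − 2 = 26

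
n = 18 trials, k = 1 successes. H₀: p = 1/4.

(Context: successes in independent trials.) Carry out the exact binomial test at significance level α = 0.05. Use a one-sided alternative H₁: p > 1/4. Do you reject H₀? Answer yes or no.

Exact binomial: n=18, k=1, p₀=1/4=0.2500
P(X≥1) from Σ C(n,i)·p₀^i·(1−p₀)^(n−i)
p-value (one-sided, H₁ greater) = 0.99436
At α=0.05: p ≥ α → fail to reject H₀

reject H₀: no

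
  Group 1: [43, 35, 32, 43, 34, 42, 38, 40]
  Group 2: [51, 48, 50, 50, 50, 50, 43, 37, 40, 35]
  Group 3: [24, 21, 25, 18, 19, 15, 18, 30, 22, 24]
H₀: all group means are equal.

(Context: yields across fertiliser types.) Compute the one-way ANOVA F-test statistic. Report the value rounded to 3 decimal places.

test statistic = 58.272

Group means [38.38, 45.40, 21.60], grand mean 34.893
SSB = Σnᵢ(x̄ᵢ−x̄)² = 2968.004; SSW = ΣΣ(x−x̄ᵢ)² = 636.675
MSB = 2968.004/2 = 1484.0018; MSW = 636.675/25 = 25.4670
F = MSB/MSW = 58.2716
df = (2, 25)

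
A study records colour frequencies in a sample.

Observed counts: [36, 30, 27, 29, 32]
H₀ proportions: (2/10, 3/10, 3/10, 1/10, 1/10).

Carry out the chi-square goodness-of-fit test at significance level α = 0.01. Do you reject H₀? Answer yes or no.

n = 154; E_i = n·p_i = [30.80, 46.20, 46.20, 15.40, 15.40]
χ² = (36−30.80)²/30.80 + (30−46.20)²/46.20 + (27−46.20)²/46.20 + (29−15.40)²/15.40 + (32−15.40)²/15.40 = 44.4416
df = 4
p-value (upper-tail) = 0.00000
At α=0.01: p < α → reject H₀

reject H₀: yes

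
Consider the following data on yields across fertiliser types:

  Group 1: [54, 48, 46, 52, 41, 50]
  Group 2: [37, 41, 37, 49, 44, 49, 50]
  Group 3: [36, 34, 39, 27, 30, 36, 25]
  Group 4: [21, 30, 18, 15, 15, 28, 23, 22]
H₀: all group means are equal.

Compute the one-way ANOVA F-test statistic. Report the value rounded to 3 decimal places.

test statistic = 37.116

Group means [48.50, 43.86, 32.43, 21.50], grand mean 35.607
SSB = Σnᵢ(x̄ᵢ−x̄)² = 3136.607; SSW = ΣΣ(x−x̄ᵢ)² = 676.071
MSB = 3136.607/3 = 1045.5357; MSW = 676.071/24 = 28.1696
F = MSB/MSW = 37.1157
df = (3, 24)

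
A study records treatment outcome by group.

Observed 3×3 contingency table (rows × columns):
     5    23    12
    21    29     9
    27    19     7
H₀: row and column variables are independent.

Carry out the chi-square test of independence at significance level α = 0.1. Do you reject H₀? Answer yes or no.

Row totals [40, 59, 53], col totals [53, 71, 28], n=152
χ² = (5−13.95)²/13.95 + (23−18.68)²/18.68 + (12−7.37)²/7.37 + (21−20.57)²/20.57 + (29−27.56)²/27.56 + (9−10.87)²/10.87 + (27−18.48)²/18.48 + (19−24.76)²/24.76 + (7−9.76)²/9.76 = 16.1017
df = 4
p-value (upper-tail) = 0.00289
At α=0.1: p < α → reject H₀

reject H₀: yes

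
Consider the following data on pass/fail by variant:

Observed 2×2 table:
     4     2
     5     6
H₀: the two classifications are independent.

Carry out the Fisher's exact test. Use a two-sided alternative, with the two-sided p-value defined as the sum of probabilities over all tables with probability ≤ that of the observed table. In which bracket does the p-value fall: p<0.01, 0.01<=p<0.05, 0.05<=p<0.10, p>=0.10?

p-value bracket: p>=0.10

Margins: r₁=6, r₂=11, c₁=9, c₂=8, n=17
p_obs = C(6,4)·C(11,5)/C(17,9); sum pmf over tables with pmf ≤ p_obs
p-value (two-sided) = 0.61991
→ bracket: p>=0.10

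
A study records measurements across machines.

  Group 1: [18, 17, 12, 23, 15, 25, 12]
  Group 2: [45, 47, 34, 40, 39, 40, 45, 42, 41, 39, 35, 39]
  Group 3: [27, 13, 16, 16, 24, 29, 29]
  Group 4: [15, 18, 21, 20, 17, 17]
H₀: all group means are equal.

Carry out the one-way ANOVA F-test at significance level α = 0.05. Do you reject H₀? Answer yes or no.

reject H₀: yes

Group means [17.43, 40.50, 22.00, 18.00], grand mean 27.188
SSB = Σnᵢ(x̄ᵢ−x̄)² = 3488.161; SSW = ΣΣ(x−x̄ᵢ)² = 622.714
MSB = 3488.161/3 = 1162.7202; MSW = 622.714/28 = 22.2398
F = MSB/MSW = 52.2811
df = (3, 28)
p-value (upper-tail) = 0.00000
At α=0.05: p < α → reject H₀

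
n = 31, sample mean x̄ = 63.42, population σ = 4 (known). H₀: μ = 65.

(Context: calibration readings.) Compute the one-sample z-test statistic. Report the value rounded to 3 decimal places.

test statistic = -2.199

SE = σ/√n = 4/√31 = 0.7184
z = (x̄−μ₀)/SE = (63.42−65)/0.7184 = -2.1993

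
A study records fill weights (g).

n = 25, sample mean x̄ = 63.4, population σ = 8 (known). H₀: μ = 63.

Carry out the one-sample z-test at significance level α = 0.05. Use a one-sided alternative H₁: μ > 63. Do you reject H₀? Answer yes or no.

SE = σ/√n = 8/√25 = 1.6000
z = (x̄−μ₀)/SE = (63.4−63)/1.6000 = 0.2500
p-value (one-sided, H₁ greater) = 0.40129
At α=0.05: p ≥ α → fail to reject H₀

reject H₀: no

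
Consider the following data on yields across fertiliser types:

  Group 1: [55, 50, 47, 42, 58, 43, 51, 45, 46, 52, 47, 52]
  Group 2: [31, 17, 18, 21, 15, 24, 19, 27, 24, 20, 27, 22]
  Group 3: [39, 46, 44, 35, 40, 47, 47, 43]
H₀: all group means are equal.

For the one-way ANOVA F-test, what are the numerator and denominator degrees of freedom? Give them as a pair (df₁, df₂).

degrees of freedom = [2, 29]

k = 3 groups, N = 32 total
df = (k−1, N−k) = (3−1, 32−3) = (2, 29)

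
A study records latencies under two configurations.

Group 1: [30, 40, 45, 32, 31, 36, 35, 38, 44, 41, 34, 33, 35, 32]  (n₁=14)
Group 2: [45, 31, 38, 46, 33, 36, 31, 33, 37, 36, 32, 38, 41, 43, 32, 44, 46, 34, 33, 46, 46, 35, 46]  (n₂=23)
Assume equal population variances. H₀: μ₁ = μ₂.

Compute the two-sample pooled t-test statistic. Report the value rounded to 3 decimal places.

test statistic = -1.209

x̄₁=36.143, s₁=4.786, n₁=14
x̄₂=38.348, s₂=5.702, n₂=23
s_p² = [13·4.786² + 22·5.702²]/35 = 28.9409
SE = √(s_p²·(1/14+1/23)) = 1.8236
t = (36.143−38.348)/1.8236 = -1.2091
df = 35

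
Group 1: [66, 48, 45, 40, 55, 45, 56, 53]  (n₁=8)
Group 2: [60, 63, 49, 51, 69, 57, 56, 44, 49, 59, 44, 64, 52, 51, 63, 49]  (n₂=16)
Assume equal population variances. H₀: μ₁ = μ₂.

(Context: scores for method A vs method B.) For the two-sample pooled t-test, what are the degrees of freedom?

degrees of freedom = 22

df = n₁ + n₂ − 2 = 8 + 16 − 2 = 22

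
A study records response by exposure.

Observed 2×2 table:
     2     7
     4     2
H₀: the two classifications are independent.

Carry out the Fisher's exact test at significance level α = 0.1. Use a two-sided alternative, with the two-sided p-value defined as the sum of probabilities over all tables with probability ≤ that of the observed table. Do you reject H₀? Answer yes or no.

reject H₀: no

Margins: r₁=9, r₂=6, c₁=6, c₂=9, n=15
p_obs = C(9,2)·C(6,4)/C(15,6); sum pmf over tables with pmf ≤ p_obs
p-value (two-sided) = 0.13566
At α=0.1: p ≥ α → fail to reject H₀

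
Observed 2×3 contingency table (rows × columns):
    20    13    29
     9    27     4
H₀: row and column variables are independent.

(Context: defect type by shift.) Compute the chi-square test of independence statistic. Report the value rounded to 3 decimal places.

test statistic = 24.402

Row totals [62, 40], col totals [29, 40, 33], n=102
χ² = (20−17.63)²/17.63 + (13−24.31)²/24.31 + (29−20.06)²/20.06 + (9−11.37)²/11.37 + (27−15.69)²/15.69 + (4−12.94)²/12.94 = 24.4019
df = 2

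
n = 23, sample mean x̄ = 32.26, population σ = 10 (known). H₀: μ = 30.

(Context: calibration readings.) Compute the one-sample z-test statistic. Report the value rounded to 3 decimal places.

SE = σ/√n = 10/√23 = 2.0851
z = (x̄−μ₀)/SE = (32.26−30)/2.0851 = 1.0839

test statistic = 1.084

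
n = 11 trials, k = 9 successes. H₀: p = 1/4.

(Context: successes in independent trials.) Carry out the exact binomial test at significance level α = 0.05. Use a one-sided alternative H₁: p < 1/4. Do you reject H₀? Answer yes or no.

reject H₀: no

Exact binomial: n=11, k=9, p₀=1/4=0.2500
P(X≤9) from Σ C(n,i)·p₀^i·(1−p₀)^(n−i)
p-value (one-sided, H₁ less) = 0.99999
At α=0.05: p ≥ α → fail to reject H₀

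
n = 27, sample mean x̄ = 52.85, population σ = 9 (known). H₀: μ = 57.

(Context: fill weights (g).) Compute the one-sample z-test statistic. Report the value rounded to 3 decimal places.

SE = σ/√n = 9/√27 = 1.7321
z = (x̄−μ₀)/SE = (52.85−57)/1.7321 = -2.3960

test statistic = -2.396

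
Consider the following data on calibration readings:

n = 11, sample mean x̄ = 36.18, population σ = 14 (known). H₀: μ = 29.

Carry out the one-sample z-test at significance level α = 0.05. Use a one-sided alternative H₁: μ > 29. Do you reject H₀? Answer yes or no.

SE = σ/√n = 14/√11 = 4.2212
z = (x̄−μ₀)/SE = (36.18−29)/4.2212 = 1.7010
p-value (one-sided, H₁ greater) = 0.04448
At α=0.05: p < α → reject H₀

reject H₀: yes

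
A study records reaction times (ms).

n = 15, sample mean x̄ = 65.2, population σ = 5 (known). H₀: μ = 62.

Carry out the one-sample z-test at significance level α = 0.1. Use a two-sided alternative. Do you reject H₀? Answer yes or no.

reject H₀: yes

SE = σ/√n = 5/√15 = 1.2910
z = (x̄−μ₀)/SE = (65.2−62)/1.2910 = 2.4787
p-value (two-sided) = 0.01319
At α=0.1: p < α → reject H₀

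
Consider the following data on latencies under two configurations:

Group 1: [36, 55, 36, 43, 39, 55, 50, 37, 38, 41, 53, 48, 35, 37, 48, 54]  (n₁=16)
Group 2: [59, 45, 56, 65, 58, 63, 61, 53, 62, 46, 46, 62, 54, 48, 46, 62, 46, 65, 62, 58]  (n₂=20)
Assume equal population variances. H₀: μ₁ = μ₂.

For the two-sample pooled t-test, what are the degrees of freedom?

degrees of freedom = 34

df = n₁ + n₂ − 2 = 16 + 20 − 2 = 34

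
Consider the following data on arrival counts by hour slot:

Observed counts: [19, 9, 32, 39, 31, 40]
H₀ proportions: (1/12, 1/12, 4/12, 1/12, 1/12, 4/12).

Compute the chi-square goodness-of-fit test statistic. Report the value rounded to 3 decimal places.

test statistic = 82.706

n = 170; E_i = n·p_i = [14.17, 14.17, 56.67, 14.17, 14.17, 56.67]
χ² = (19−14.17)²/14.17 + (9−14.17)²/14.17 + (32−56.67)²/56.67 + (39−14.17)²/14.17 + (31−14.17)²/14.17 + (40−56.67)²/56.67 = 82.7059
df = 5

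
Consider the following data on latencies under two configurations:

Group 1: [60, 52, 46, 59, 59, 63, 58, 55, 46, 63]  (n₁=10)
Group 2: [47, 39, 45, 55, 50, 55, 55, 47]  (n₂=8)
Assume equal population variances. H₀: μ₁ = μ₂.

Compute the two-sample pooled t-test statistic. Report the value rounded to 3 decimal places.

test statistic = 2.430

x̄₁=56.100, s₁=6.262, n₁=10
x̄₂=49.125, s₂=5.768, n₂=8
s_p² = [9·6.262² + 7·5.768²]/16 = 36.6109
SE = √(s_p²·(1/10+1/8)) = 2.8701
t = (56.100−49.125)/2.8701 = 2.4302
df = 16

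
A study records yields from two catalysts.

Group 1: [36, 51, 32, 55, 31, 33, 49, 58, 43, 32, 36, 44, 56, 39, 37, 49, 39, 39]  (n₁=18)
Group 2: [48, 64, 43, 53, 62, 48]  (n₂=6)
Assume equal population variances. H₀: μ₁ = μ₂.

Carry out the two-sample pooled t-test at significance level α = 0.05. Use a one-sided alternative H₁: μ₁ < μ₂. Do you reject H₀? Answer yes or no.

reject H₀: yes

x̄₁=42.167, s₁=8.847, n₁=18
x̄₂=53.000, s₂=8.390, n₂=6
s_p² = [17·8.847² + 5·8.390²]/22 = 76.4773
SE = √(s_p²·(1/18+1/6)) = 4.1225
t = (42.167−53.000)/4.1225 = -2.6279
df = 22
p-value (one-sided, H₁ less) = 0.00768
At α=0.05: p < α → reject H₀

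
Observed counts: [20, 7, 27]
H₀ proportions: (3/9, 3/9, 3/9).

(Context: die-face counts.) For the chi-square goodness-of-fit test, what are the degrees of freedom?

degrees of freedom = 2

df = k − 1 = 3 − 1 = 2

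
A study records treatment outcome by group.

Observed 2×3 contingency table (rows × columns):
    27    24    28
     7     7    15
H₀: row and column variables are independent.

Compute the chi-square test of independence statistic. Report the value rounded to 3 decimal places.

Row totals [79, 29], col totals [34, 31, 43], n=108
χ² = (27−24.87)²/24.87 + (24−22.68)²/22.68 + (28−31.45)²/31.45 + (7−9.13)²/9.13 + (7−8.32)²/8.32 + (15−11.55)²/11.55 = 2.3793
df = 2

test statistic = 2.379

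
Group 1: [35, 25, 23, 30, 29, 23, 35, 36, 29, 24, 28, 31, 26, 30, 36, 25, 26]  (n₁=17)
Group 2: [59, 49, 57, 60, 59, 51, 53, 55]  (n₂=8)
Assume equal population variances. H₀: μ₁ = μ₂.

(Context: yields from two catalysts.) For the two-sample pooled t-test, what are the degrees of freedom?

degrees of freedom = 23

df = n₁ + n₂ − 2 = 17 + 8 − 2 = 23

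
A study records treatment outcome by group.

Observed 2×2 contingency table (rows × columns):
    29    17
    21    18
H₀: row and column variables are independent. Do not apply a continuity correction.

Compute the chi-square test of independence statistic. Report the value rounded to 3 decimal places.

Row totals [46, 39], col totals [50, 35], n=85
χ² = (29−27.06)²/27.06 + (17−18.94)²/18.94 + (21−22.94)²/22.94 + (18−16.06)²/16.06 = 0.7371
df = 1

test statistic = 0.737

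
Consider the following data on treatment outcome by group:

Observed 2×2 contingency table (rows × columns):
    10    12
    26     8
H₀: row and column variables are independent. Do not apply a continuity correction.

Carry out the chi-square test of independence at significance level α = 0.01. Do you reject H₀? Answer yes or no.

Row totals [22, 34], col totals [36, 20], n=56
χ² = (10−14.14)²/14.14 + (12−7.86)²/7.86 + (26−21.86)²/21.86 + (8−12.14)²/12.14 = 5.5967
df = 1
p-value (upper-tail) = 0.01799
At α=0.01: p ≥ α → fail to reject H₀

reject H₀: no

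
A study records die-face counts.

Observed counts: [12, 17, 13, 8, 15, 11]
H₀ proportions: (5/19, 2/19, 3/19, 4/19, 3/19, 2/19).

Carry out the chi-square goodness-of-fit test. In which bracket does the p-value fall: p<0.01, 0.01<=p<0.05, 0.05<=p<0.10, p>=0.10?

n = 76; E_i = n·p_i = [20.00, 8.00, 12.00, 16.00, 12.00, 8.00]
χ² = (12−20.00)²/20.00 + (17−8.00)²/8.00 + (13−12.00)²/12.00 + (8−16.00)²/16.00 + (15−12.00)²/12.00 + (11−8.00)²/8.00 = 19.2833
df = 5
p-value (upper-tail) = 0.00170
→ bracket: p<0.01

p-value bracket: p<0.01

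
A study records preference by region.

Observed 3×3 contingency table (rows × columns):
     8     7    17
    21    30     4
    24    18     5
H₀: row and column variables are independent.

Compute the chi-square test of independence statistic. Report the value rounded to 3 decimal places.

Row totals [32, 55, 47], col totals [53, 55, 26], n=134
χ² = (8−12.66)²/12.66 + (7−13.13)²/13.13 + (17−6.21)²/6.21 + (21−21.75)²/21.75 + (30−22.57)²/22.57 + (4−10.67)²/10.67 + (24−18.59)²/18.59 + (18−19.29)²/19.29 + (5−9.12)²/9.12 = 33.4943
df = 4

test statistic = 33.494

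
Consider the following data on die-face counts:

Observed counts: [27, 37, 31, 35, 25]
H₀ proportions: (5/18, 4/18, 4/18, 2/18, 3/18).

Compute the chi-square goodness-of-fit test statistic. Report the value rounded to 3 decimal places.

n = 155; E_i = n·p_i = [43.06, 34.44, 34.44, 17.22, 25.83]
χ² = (27−43.06)²/43.06 + (37−34.44)²/34.44 + (31−34.44)²/34.44 + (35−17.22)²/17.22 + (25−25.83)²/25.83 = 24.8994
df = 4

test statistic = 24.899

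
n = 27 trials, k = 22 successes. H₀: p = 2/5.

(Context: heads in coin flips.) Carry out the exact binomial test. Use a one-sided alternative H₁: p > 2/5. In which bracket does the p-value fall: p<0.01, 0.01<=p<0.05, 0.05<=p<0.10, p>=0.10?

p-value bracket: p<0.01

Exact binomial: n=27, k=22, p₀=2/5=0.4000
P(X≥22) from Σ C(n,i)·p₀^i·(1−p₀)^(n−i)
p-value (one-sided, H₁ greater) = 0.00001
→ bracket: p<0.01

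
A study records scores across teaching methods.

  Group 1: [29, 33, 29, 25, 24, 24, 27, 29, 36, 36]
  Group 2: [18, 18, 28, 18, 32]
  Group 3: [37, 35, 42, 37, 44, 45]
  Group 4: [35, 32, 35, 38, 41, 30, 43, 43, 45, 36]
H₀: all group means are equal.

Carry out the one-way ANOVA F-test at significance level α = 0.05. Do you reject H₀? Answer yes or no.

reject H₀: yes

Group means [29.20, 22.80, 40.00, 37.80], grand mean 33.032
SSB = Σnᵢ(x̄ᵢ−x̄)² = 1188.968; SSW = ΣΣ(x−x̄ᵢ)² = 682.000
MSB = 1188.968/3 = 396.3226; MSW = 682.000/27 = 25.2593
F = MSB/MSW = 15.6902
df = (3, 27)
p-value (upper-tail) = 0.00000
At α=0.05: p < α → reject H₀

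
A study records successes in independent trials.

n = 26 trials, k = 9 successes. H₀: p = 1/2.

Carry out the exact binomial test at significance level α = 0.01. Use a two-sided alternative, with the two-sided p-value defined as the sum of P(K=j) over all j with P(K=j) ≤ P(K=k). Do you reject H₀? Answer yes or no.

Exact binomial: n=26, k=9, p₀=1/2=0.5000
P(X=j) = C(n,j)·p₀^j·(1−p₀)^(n−j); p = Σ P(X=j) over j with P(X=j) ≤ P(X=9)
p-value (two-sided) = 0.16864
At α=0.01: p ≥ α → fail to reject H₀

reject H₀: no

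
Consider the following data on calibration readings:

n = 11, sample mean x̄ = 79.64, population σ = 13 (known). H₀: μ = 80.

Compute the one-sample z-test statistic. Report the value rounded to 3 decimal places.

SE = σ/√n = 13/√11 = 3.9196
z = (x̄−μ₀)/SE = (79.64−80)/3.9196 = -0.0918

test statistic = -0.092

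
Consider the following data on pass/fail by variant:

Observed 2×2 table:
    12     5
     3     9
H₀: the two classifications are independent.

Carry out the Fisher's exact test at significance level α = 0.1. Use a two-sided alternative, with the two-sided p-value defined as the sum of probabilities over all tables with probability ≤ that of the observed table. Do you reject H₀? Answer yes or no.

Margins: r₁=17, r₂=12, c₁=15, c₂=14, n=29
p_obs = C(17,12)·C(12,3)/C(29,15); sum pmf over tables with pmf ≤ p_obs
p-value (two-sided) = 0.02533
At α=0.1: p < α → reject H₀

reject H₀: yes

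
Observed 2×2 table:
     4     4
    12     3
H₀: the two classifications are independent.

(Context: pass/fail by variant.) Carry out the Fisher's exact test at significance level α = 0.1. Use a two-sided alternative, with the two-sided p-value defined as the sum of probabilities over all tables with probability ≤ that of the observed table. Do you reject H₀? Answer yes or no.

Margins: r₁=8, r₂=15, c₁=16, c₂=7, n=23
p_obs = C(8,4)·C(15,12)/C(23,16); sum pmf over tables with pmf ≤ p_obs
p-value (two-sided) = 0.18190
At α=0.1: p ≥ α → fail to reject H₀

reject H₀: no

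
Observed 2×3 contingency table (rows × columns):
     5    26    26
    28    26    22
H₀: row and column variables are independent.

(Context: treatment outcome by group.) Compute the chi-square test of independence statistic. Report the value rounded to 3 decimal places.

test statistic = 13.934

Row totals [57, 76], col totals [33, 52, 48], n=133
χ² = (5−14.14)²/14.14 + (26−22.29)²/22.29 + (26−20.57)²/20.57 + (28−18.86)²/18.86 + (26−29.71)²/29.71 + (22−27.43)²/27.43 = 13.9337
df = 2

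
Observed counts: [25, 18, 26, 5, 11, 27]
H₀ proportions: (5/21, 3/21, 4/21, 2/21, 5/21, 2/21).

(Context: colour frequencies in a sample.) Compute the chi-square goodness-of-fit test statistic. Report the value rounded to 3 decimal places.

n = 112; E_i = n·p_i = [26.67, 16.00, 21.33, 10.67, 26.67, 10.67]
χ² = (25−26.67)²/26.67 + (18−16.00)²/16.00 + (26−21.33)²/21.33 + (5−10.67)²/10.67 + (11−26.67)²/26.67 + (27−10.67)²/10.67 = 38.6000
df = 5

test statistic = 38.600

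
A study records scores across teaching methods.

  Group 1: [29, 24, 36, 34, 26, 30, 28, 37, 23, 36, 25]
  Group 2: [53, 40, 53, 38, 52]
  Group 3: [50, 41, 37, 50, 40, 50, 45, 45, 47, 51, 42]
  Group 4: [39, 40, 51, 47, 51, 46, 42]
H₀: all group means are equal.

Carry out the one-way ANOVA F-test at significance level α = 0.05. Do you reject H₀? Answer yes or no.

Group means [29.82, 47.20, 45.27, 45.14], grand mean 40.529
SSB = Σnᵢ(x̄ᵢ−x̄)² = 1880.995; SSW = ΣΣ(x−x̄ᵢ)² = 869.475
MSB = 1880.995/3 = 626.9984; MSW = 869.475/30 = 28.9825
F = MSB/MSW = 21.6337
df = (3, 30)
p-value (upper-tail) = 0.00000
At α=0.05: p < α → reject H₀

reject H₀: yes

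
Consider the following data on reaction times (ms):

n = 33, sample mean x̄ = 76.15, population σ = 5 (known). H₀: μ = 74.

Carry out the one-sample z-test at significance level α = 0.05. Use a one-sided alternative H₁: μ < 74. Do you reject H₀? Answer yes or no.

SE = σ/√n = 5/√33 = 0.8704
z = (x̄−μ₀)/SE = (76.15−74)/0.8704 = 2.4702
p-value (one-sided, H₁ less) = 0.99325
At α=0.05: p ≥ α → fail to reject H₀

reject H₀: no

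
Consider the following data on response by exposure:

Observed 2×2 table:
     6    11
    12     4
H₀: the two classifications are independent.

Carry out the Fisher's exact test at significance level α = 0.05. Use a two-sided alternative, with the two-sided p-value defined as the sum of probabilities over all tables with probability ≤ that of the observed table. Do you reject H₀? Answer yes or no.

reject H₀: yes

Margins: r₁=17, r₂=16, c₁=18, c₂=15, n=33
p_obs = C(17,6)·C(16,12)/C(33,18); sum pmf over tables with pmf ≤ p_obs
p-value (two-sided) = 0.03664
At α=0.05: p < α → reject H₀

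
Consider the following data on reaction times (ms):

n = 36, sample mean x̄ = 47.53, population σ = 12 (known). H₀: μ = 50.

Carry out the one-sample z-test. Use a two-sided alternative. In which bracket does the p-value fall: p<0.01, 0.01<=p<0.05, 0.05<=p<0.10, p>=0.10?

SE = σ/√n = 12/√36 = 2.0000
z = (x̄−μ₀)/SE = (47.53−50)/2.0000 = -1.2350
p-value (two-sided) = 0.21683
→ bracket: p>=0.10

p-value bracket: p>=0.10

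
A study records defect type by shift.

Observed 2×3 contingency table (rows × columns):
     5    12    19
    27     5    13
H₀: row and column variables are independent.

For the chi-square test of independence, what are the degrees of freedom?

degrees of freedom = 2

df = (r−1)(c−1) = (2−1)·(3−1) = 2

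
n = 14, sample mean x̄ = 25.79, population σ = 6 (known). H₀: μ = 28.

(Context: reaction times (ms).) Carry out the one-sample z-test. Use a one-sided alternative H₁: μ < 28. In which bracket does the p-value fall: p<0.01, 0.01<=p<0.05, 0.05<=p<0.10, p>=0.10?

p-value bracket: 0.05<=p<0.10

SE = σ/√n = 6/√14 = 1.6036
z = (x̄−μ₀)/SE = (25.79−28)/1.6036 = -1.3782
p-value (one-sided, H₁ less) = 0.08407
→ bracket: 0.05<=p<0.10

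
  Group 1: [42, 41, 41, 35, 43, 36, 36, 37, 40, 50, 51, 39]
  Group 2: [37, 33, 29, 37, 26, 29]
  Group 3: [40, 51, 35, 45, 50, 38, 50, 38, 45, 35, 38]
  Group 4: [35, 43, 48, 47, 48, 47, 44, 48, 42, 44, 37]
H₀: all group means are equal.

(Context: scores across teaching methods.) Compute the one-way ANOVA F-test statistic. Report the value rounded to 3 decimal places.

test statistic = 7.542

Group means [40.92, 31.83, 42.27, 43.91], grand mean 40.750
SSB = Σnᵢ(x̄ᵢ−x̄)² = 612.659; SSW = ΣΣ(x−x̄ᵢ)² = 974.841
MSB = 612.659/3 = 204.2197; MSW = 974.841/36 = 27.0789
F = MSB/MSW = 7.5417
df = (3, 36)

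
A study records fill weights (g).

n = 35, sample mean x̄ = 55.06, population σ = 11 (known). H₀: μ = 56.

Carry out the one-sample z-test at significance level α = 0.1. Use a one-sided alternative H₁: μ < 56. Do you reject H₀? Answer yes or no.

SE = σ/√n = 11/√35 = 1.8593
z = (x̄−μ₀)/SE = (55.06−56)/1.8593 = -0.5056
p-value (one-sided, H₁ less) = 0.30658
At α=0.1: p ≥ α → fail to reject H₀

reject H₀: no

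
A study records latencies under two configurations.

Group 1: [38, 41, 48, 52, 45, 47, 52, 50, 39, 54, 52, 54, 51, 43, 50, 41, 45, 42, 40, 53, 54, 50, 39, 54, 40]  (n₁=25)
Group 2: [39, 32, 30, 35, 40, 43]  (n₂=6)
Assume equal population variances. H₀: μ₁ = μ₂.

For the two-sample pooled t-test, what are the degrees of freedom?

df = n₁ + n₂ − 2 = 25 + 6 − 2 = 29

degrees of freedom = 29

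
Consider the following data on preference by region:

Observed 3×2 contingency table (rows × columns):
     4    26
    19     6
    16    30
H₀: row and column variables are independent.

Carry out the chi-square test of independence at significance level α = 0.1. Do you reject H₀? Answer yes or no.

Row totals [30, 25, 46], col totals [39, 62], n=101
χ² = (4−11.58)²/11.58 + (26−18.42)²/18.42 + (19−9.65)²/9.65 + (6−15.35)²/15.35 + (16−17.76)²/17.76 + (30−28.24)²/28.24 = 23.1153
df = 2
p-value (upper-tail) = 0.00001
At α=0.1: p < α → reject H₀

reject H₀: yes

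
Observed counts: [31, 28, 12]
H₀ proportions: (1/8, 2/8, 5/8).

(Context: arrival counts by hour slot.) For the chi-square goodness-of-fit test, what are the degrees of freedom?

degrees of freedom = 2

df = k − 1 = 3 − 1 = 2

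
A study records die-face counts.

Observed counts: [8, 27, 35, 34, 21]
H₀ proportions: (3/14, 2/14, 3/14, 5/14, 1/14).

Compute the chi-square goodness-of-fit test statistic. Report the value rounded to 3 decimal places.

test statistic = 39.233

n = 125; E_i = n·p_i = [26.79, 17.86, 26.79, 44.64, 8.93]
χ² = (8−26.79)²/26.79 + (27−17.86)²/17.86 + (35−26.79)²/26.79 + (34−44.64)²/44.64 + (21−8.93)²/8.93 = 39.2331
df = 4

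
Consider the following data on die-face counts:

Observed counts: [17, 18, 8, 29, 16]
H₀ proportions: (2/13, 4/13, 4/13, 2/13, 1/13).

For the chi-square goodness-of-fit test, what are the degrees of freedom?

df = k − 1 = 5 − 1 = 4

degrees of freedom = 4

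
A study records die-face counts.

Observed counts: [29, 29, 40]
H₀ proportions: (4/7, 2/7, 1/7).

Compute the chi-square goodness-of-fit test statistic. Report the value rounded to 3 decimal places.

test statistic = 61.339

n = 98; E_i = n·p_i = [56.00, 28.00, 14.00]
χ² = (29−56.00)²/56.00 + (29−28.00)²/28.00 + (40−14.00)²/14.00 = 61.3393
df = 2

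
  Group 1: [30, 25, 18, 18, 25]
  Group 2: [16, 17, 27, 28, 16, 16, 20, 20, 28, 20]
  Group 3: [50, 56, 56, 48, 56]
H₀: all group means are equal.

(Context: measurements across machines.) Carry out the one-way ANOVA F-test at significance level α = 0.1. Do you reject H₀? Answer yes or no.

reject H₀: yes

Group means [23.20, 20.80, 53.20], grand mean 29.500
SSB = Σnᵢ(x̄ᵢ−x̄)² = 3763.800; SSW = ΣΣ(x−x̄ᵢ)² = 395.200
MSB = 3763.800/2 = 1881.9000; MSW = 395.200/17 = 23.2471
F = MSB/MSW = 80.9522
df = (2, 17)
p-value (upper-tail) = 0.00000
At α=0.1: p < α → reject H₀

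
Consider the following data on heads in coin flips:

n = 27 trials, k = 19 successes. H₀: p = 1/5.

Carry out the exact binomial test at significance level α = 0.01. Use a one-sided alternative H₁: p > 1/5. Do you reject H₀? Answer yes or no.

Exact binomial: n=27, k=19, p₀=1/5=0.2000
P(X≥19) from Σ C(n,i)·p₀^i·(1−p₀)^(n−i)
p-value (one-sided, H₁ greater) = 0.00000
At α=0.01: p < α → reject H₀

reject H₀: yes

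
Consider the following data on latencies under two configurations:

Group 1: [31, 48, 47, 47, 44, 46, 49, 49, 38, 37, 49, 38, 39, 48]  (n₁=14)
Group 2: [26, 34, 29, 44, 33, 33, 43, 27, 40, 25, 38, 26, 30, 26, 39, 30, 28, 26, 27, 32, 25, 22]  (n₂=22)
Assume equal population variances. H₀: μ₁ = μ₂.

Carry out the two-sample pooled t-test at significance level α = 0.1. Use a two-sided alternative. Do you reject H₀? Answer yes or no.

x̄₁=43.571, s₁=5.827, n₁=14
x̄₂=31.045, s₂=6.268, n₂=22
s_p² = [13·5.827² + 21·6.268²]/34 = 37.2466
SE = √(s_p²·(1/14+1/22)) = 2.0865
t = (43.571−31.045)/2.0865 = 6.0033
df = 34
p-value (two-sided) = 0.00000
At α=0.1: p < α → reject H₀

reject H₀: yes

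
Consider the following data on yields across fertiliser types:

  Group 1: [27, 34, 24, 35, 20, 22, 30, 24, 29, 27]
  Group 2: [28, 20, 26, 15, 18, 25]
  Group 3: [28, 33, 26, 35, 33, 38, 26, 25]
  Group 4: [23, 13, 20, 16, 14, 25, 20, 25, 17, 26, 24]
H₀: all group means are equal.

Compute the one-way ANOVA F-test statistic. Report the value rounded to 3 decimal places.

Group means [27.20, 22.00, 30.50, 20.27], grand mean 24.886
SSB = Σnᵢ(x̄ᵢ−x̄)² = 589.761; SSW = ΣΣ(x−x̄ᵢ)² = 733.782
MSB = 589.761/3 = 196.5870; MSW = 733.782/31 = 23.6704
F = MSB/MSW = 8.3052
df = (3, 31)

test statistic = 8.305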